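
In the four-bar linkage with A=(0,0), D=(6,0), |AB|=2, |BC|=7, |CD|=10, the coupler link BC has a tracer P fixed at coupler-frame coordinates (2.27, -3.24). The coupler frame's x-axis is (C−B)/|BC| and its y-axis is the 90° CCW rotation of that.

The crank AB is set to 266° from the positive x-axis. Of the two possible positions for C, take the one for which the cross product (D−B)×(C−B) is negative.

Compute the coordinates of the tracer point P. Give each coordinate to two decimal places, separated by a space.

-2.83 -4.89

A=(0,0), D=(6.00,0)
B = A + 2.00·(cos266°, sin266°) = (-0.1395, -1.9951)
|BD| = 6.4556
circle(B,7.00) ∩ circle(D,10.00): a=-0.7223, h=6.9626
  candidates: C₊=(-2.9783,4.4034) cross=44.948; C₋=(1.3254,-8.8401) cross=-44.948
  mode - wants cross < 0 → take C=(1.3254,-8.8401) (cross=-44.948)
ex = (C−B)/|BC| = (0.2093,-0.9779); ey = (0.9779,0.2093)
P = B + 2.27·ex + -3.24·ey = (-2.8327,-4.8929)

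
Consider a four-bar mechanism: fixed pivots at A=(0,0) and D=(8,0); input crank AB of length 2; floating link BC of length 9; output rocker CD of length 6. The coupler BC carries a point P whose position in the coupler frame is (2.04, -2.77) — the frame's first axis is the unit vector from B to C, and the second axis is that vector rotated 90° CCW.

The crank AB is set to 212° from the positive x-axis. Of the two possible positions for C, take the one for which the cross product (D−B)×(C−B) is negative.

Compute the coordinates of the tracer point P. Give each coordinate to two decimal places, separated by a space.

A=(0,0), D=(8.00,0)
B = A + 2.00·(cos212°, sin212°) = (-1.6961, -1.0598)
|BD| = 9.7538
circle(B,9.00) ∩ circle(D,6.00): a=7.1837, h=5.4217
  candidates: C₊=(4.8560,5.1103) cross=52.882; C₋=(6.0342,-5.6688) cross=-52.882
  mode - wants cross < 0 → take C=(6.0342,-5.6688) (cross=-52.882)
ex = (C−B)/|BC| = (0.8589,-0.5121); ey = (0.5121,0.8589)
P = B + 2.04·ex + -2.77·ey = (-1.3624,-4.4838)

-1.36 -4.48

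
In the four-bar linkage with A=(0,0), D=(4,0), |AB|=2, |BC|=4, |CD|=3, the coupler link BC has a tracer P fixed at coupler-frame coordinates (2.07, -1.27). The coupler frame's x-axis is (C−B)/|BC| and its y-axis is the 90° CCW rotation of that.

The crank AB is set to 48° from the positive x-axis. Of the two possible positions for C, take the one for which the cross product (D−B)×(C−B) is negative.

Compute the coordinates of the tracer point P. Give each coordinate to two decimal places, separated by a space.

0.56 -0.81

A=(0,0), D=(4.00,0)
B = A + 2.00·(cos48°, sin48°) = (1.3383, 1.4863)
|BD| = 3.0486
circle(B,4.00) ∩ circle(D,3.00): a=2.6724, h=2.9763
  candidates: C₊=(5.1226,2.7821) cross=9.074; C₋=(2.2205,-2.4152) cross=-9.074
  mode - wants cross < 0 → take C=(2.2205,-2.4152) (cross=-9.074)
ex = (C−B)/|BC| = (0.2206,-0.9754); ey = (0.9754,0.2206)
P = B + 2.07·ex + -1.27·ey = (0.5561,-0.8128)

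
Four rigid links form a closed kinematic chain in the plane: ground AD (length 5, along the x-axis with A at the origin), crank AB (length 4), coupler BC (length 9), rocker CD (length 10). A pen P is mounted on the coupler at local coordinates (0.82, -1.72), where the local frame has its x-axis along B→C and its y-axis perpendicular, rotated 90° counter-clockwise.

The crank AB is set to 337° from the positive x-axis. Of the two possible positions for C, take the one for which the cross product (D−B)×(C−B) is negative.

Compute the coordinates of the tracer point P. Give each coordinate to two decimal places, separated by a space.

2.50 -3.06

A=(0,0), D=(5.00,0)
B = A + 4.00·(cos337°, sin337°) = (3.6820, -1.5629)
|BD| = 2.0445
circle(B,9.00) ∩ circle(D,10.00): a=-3.6245, h=8.2379
  candidates: C₊=(-4.9522,0.9769) cross=16.842; C₋=(7.6431,-9.6444) cross=-16.842
  mode - wants cross < 0 → take C=(7.6431,-9.6444) (cross=-16.842)
ex = (C−B)/|BC| = (0.4401,-0.8979); ey = (0.8979,0.4401)
P = B + 0.82·ex + -1.72·ey = (2.4985,-3.0562)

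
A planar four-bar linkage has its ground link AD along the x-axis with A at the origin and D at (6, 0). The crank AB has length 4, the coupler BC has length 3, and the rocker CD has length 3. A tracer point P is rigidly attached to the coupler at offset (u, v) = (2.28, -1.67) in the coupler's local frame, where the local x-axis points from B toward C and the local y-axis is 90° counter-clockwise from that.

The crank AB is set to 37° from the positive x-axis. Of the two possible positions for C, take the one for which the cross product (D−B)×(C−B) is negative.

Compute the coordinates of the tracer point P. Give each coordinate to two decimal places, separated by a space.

1.42 0.21

A=(0,0), D=(6.00,0)
B = A + 4.00·(cos37°, sin37°) = (3.1945, 2.4073)
|BD| = 3.6967
circle(B,3.00) ∩ circle(D,3.00): a=1.8483, h=2.3630
  candidates: C₊=(6.1360,2.9969) cross=8.735; C₋=(3.0585,-0.5897) cross=-8.735
  mode - wants cross < 0 → take C=(3.0585,-0.5897) (cross=-8.735)
ex = (C−B)/|BC| = (-0.0453,-0.9990); ey = (0.9990,-0.0453)
P = B + 2.28·ex + -1.67·ey = (1.4229,0.2053)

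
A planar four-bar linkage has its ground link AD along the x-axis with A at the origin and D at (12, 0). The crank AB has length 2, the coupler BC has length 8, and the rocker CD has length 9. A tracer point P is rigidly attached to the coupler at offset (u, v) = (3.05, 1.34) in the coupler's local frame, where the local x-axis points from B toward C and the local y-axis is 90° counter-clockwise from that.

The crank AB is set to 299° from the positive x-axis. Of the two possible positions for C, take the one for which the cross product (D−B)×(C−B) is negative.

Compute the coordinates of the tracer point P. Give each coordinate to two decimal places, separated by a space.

4.10 -2.90

A=(0,0), D=(12.00,0)
B = A + 2.00·(cos299°, sin299°) = (0.9696, -1.7492)
|BD| = 11.1682
circle(B,8.00) ∩ circle(D,9.00): a=4.8230, h=6.3827
  candidates: C₊=(4.7334,5.3101) cross=71.283; C₋=(6.7328,-7.2977) cross=-71.283
  mode - wants cross < 0 → take C=(6.7328,-7.2977) (cross=-71.283)
ex = (C−B)/|BC| = (0.7204,-0.6936); ey = (0.6936,0.7204)
P = B + 3.05·ex + 1.34·ey = (4.0962,-2.8993)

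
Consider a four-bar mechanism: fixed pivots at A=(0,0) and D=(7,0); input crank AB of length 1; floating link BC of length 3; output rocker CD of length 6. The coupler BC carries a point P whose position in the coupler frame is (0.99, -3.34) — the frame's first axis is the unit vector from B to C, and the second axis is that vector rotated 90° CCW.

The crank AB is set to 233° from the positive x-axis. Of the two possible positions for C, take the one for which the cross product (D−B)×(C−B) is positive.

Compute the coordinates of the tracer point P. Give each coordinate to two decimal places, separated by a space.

A=(0,0), D=(7.00,0)
B = A + 1.00·(cos233°, sin233°) = (-0.6018, -0.7986)
|BD| = 7.6437
circle(B,3.00) ∩ circle(D,6.00): a=2.0557, h=2.1850
  candidates: C₊=(1.2143,1.5892) cross=16.701; C₋=(1.6709,-2.7569) cross=-16.701
  mode + wants cross > 0 → take C=(1.2143,1.5892) (cross=16.701)
ex = (C−B)/|BC| = (0.6054,0.7959); ey = (-0.7959,0.6054)
P = B + 0.99·ex + -3.34·ey = (2.6560,-2.0326)

2.66 -2.03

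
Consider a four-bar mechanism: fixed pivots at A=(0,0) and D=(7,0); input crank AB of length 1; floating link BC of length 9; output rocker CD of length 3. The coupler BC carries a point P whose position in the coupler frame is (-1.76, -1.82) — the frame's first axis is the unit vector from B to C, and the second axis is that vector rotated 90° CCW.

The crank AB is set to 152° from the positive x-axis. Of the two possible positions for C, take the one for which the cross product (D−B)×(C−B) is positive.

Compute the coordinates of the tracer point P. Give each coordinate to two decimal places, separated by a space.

-2.09 -1.76

A=(0,0), D=(7.00,0)
B = A + 1.00·(cos152°, sin152°) = (-0.8829, 0.4695)
|BD| = 7.8969
circle(B,9.00) ∩ circle(D,3.00): a=8.5072, h=2.9373
  candidates: C₊=(7.7838,2.8958) cross=23.195; C₋=(7.4346,-2.9684) cross=-23.195
  mode + wants cross > 0 → take C=(7.7838,2.8958) (cross=23.195)
ex = (C−B)/|BC| = (0.9630,0.2696); ey = (-0.2696,0.9630)
P = B + -1.76·ex + -1.82·ey = (-2.0871,-1.7576)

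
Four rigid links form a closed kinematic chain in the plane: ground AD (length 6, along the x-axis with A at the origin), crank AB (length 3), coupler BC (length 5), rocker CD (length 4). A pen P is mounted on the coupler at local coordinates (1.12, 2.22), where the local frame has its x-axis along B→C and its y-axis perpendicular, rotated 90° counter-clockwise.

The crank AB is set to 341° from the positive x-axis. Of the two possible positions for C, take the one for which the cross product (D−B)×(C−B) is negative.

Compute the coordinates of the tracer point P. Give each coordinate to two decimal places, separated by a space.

A=(0,0), D=(6.00,0)
B = A + 3.00·(cos341°, sin341°) = (2.8366, -0.9767)
|BD| = 3.3108
circle(B,5.00) ∩ circle(D,4.00): a=3.0146, h=3.9890
  candidates: C₊=(4.5402,3.7241) cross=13.207; C₋=(6.8938,-3.8989) cross=-13.207
  mode - wants cross < 0 → take C=(6.8938,-3.8989) (cross=-13.207)
ex = (C−B)/|BC| = (0.8114,-0.5844); ey = (0.5844,0.8114)
P = B + 1.12·ex + 2.22·ey = (5.0428,0.1701)

5.04 0.17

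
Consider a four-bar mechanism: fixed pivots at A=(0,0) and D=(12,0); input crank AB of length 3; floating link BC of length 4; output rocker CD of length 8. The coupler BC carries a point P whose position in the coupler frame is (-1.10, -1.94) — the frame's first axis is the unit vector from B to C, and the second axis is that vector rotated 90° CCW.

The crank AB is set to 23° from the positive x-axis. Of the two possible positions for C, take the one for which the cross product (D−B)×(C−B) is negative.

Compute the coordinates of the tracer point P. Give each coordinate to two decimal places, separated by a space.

0.54 1.38

A=(0,0), D=(12.00,0)
B = A + 3.00·(cos23°, sin23°) = (2.7615, 1.1722)
|BD| = 9.3126
circle(B,4.00) ∩ circle(D,8.00): a=2.0791, h=3.4172
  candidates: C₊=(5.2542,4.3005) cross=31.823; C₋=(4.3940,-2.4795) cross=-31.823
  mode - wants cross < 0 → take C=(4.3940,-2.4795) (cross=-31.823)
ex = (C−B)/|BC| = (0.4081,-0.9129); ey = (0.9129,0.4081)
P = B + -1.10·ex + -1.94·ey = (0.5415,1.3847)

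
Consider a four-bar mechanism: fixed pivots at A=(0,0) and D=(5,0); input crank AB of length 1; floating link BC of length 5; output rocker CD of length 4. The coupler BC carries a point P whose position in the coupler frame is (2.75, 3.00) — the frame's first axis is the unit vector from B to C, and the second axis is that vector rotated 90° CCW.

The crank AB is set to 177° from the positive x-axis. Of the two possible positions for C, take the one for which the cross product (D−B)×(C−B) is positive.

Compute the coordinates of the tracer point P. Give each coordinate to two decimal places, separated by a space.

-0.89 4.12

A=(0,0), D=(5.00,0)
B = A + 1.00·(cos177°, sin177°) = (-0.9986, 0.0523)
|BD| = 5.9989
circle(B,5.00) ∩ circle(D,4.00): a=3.7496, h=3.3077
  candidates: C₊=(2.7797,3.3272) cross=19.842; C₋=(2.7219,-3.2879) cross=-19.842
  mode + wants cross > 0 → take C=(2.7797,3.3272) (cross=19.842)
ex = (C−B)/|BC| = (0.7557,0.6550); ey = (-0.6550,0.7557)
P = B + 2.75·ex + 3.00·ey = (-0.8855,4.1205)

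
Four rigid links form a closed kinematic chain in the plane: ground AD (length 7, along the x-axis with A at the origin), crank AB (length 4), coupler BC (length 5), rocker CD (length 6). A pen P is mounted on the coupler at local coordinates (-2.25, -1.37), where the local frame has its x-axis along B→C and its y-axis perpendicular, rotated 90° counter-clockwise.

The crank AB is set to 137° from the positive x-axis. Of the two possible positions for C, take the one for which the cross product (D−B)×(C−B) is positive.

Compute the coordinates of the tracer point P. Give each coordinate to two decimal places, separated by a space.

-4.98 1.08

A=(0,0), D=(7.00,0)
B = A + 4.00·(cos137°, sin137°) = (-2.9254, 2.7280)
|BD| = 10.2935
circle(B,5.00) ∩ circle(D,6.00): a=4.6124, h=1.9302
  candidates: C₊=(2.0336,3.3668) cross=19.868; C₋=(1.0105,-0.3555) cross=-19.868
  mode + wants cross > 0 → take C=(2.0336,3.3668) (cross=19.868)
ex = (C−B)/|BC| = (0.9918,0.1278); ey = (-0.1278,0.9918)
P = B + -2.25·ex + -1.37·ey = (-4.9820,1.0818)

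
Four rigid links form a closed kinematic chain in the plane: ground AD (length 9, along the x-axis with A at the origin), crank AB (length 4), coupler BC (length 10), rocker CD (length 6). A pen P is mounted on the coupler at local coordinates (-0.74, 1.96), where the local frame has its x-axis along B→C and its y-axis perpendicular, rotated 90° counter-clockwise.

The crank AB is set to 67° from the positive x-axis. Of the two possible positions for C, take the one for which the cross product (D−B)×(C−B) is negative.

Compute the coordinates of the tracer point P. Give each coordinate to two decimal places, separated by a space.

A=(0,0), D=(9.00,0)
B = A + 4.00·(cos67°, sin67°) = (1.5629, 3.6820)
|BD| = 8.2986
circle(B,10.00) ∩ circle(D,6.00): a=8.0054, h=5.9928
  candidates: C₊=(11.3961,5.5008) cross=49.732; C₋=(6.0782,-5.2405) cross=-49.732
  mode - wants cross < 0 → take C=(6.0782,-5.2405) (cross=-49.732)
ex = (C−B)/|BC| = (0.4515,-0.8923); ey = (0.8923,0.4515)
P = B + -0.74·ex + 1.96·ey = (2.9776,5.2273)

2.98 5.23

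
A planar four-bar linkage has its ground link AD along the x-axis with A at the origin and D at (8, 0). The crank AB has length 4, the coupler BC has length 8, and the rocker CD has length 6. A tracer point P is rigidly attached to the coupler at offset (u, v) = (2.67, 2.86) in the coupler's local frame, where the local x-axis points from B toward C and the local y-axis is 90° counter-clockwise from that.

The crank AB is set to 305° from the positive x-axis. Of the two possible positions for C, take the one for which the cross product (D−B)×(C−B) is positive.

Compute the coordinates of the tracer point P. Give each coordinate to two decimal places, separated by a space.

A=(0,0), D=(8.00,0)
B = A + 4.00·(cos305°, sin305°) = (2.2943, -3.2766)
|BD| = 6.5796
circle(B,8.00) ∩ circle(D,6.00): a=5.4176, h=5.8864
  candidates: C₊=(4.0609,4.5259) cross=38.730; C₋=(9.9237,-5.6832) cross=-38.730
  mode + wants cross > 0 → take C=(4.0609,4.5259) (cross=38.730)
ex = (C−B)/|BC| = (0.2208,0.9753); ey = (-0.9753,0.2208)
P = B + 2.67·ex + 2.86·ey = (0.0945,-0.0410)

0.09 -0.04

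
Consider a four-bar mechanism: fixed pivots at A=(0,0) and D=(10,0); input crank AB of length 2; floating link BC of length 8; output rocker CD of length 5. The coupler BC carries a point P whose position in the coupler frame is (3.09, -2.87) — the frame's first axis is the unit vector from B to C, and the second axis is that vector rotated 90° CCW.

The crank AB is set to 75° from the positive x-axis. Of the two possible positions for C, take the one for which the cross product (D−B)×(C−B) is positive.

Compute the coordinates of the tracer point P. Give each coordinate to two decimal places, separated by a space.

A=(0,0), D=(10.00,0)
B = A + 2.00·(cos75°, sin75°) = (0.5176, 1.9319)
|BD| = 9.6772
circle(B,8.00) ∩ circle(D,5.00): a=6.8536, h=4.1265
  candidates: C₊=(8.0571,4.6071) cross=39.932; C₋=(6.4095,-3.4797) cross=-39.932
  mode + wants cross > 0 → take C=(8.0571,4.6071) (cross=39.932)
ex = (C−B)/|BC| = (0.9424,0.3344); ey = (-0.3344,0.9424)
P = B + 3.09·ex + -2.87·ey = (4.3895,0.2604)

4.39 0.26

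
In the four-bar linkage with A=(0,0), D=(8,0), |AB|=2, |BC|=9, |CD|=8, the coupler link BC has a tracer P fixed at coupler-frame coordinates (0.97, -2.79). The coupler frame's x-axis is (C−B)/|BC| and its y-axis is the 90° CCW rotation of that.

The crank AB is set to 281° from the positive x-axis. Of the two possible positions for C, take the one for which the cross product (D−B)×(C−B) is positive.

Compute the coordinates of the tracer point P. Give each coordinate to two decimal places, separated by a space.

3.34 -1.98

A=(0,0), D=(8.00,0)
B = A + 2.00·(cos281°, sin281°) = (0.3816, -1.9633)
|BD| = 7.8673
circle(B,9.00) ∩ circle(D,8.00): a=5.0141, h=7.4739
  candidates: C₊=(3.3720,6.5254) cross=58.799; C₋=(7.1021,-7.9495) cross=-58.799
  mode + wants cross > 0 → take C=(3.3720,6.5254) (cross=58.799)
ex = (C−B)/|BC| = (0.3323,0.9432); ey = (-0.9432,0.3323)
P = B + 0.97·ex + -2.79·ey = (3.3354,-1.9754)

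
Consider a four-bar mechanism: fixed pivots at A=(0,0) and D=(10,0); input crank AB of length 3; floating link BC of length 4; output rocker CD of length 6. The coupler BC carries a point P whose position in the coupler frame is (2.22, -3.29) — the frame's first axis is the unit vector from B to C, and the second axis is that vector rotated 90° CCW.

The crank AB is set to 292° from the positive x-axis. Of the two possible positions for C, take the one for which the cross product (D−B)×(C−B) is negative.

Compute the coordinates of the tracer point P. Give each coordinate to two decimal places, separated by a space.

A=(0,0), D=(10.00,0)
B = A + 3.00·(cos292°, sin292°) = (1.1238, -2.7816)
|BD| = 9.3018
circle(B,4.00) ∩ circle(D,6.00): a=3.5758, h=1.7926
  candidates: C₊=(4.0000,-0.0017) cross=16.674; C₋=(5.0721,-3.4228) cross=-16.674
  mode - wants cross < 0 → take C=(5.0721,-3.4228) (cross=-16.674)
ex = (C−B)/|BC| = (0.9871,-0.1603); ey = (0.1603,0.9871)
P = B + 2.22·ex + -3.29·ey = (2.7877,-6.3849)

2.79 -6.38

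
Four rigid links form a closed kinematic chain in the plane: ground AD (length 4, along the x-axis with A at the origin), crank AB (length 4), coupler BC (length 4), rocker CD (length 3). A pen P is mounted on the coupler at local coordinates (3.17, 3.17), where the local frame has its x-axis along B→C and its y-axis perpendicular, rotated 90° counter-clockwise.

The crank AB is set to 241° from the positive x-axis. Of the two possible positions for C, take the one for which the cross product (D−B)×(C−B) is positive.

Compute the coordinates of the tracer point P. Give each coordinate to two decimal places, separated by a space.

-1.48 0.96

A=(0,0), D=(4.00,0)
B = A + 4.00·(cos241°, sin241°) = (-1.9392, -3.4985)
|BD| = 6.8930
circle(B,4.00) ∩ circle(D,3.00): a=3.9543, h=0.6031
  candidates: C₊=(1.1618,-0.9719) cross=4.157; C₋=(1.7740,-2.0112) cross=-4.157
  mode + wants cross > 0 → take C=(1.1618,-0.9719) (cross=4.157)
ex = (C−B)/|BC| = (0.7753,0.6316); ey = (-0.6316,0.7753)
P = B + 3.17·ex + 3.17·ey = (-1.4840,0.9614)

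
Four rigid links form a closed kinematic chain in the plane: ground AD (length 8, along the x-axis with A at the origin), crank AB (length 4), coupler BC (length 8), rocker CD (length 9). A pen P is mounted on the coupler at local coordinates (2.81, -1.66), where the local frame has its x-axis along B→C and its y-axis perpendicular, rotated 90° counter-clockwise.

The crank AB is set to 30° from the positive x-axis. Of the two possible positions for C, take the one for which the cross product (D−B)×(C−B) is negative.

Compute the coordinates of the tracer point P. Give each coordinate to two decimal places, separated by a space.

1.01 -0.15

A=(0,0), D=(8.00,0)
B = A + 4.00·(cos30°, sin30°) = (3.4641, 2.0000)
|BD| = 4.9573
circle(B,8.00) ∩ circle(D,9.00): a=0.7640, h=7.9634
  candidates: C₊=(7.3760,8.9783) cross=39.477; C₋=(0.9503,-5.5948) cross=-39.477
  mode - wants cross < 0 → take C=(0.9503,-5.5948) (cross=-39.477)
ex = (C−B)/|BC| = (-0.3142,-0.9493); ey = (0.9493,-0.3142)
P = B + 2.81·ex + -1.66·ey = (1.0052,-0.1461)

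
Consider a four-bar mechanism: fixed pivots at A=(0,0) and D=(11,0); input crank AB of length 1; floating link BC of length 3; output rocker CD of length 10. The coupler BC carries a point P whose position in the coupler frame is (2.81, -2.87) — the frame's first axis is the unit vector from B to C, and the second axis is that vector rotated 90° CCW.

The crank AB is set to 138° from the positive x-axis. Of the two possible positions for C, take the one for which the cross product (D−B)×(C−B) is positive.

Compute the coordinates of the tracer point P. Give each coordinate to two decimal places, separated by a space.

A=(0,0), D=(11.00,0)
B = A + 1.00·(cos138°, sin138°) = (-0.7431, 0.6691)
|BD| = 11.7622
circle(B,3.00) ∩ circle(D,10.00): a=2.0128, h=2.2246
  candidates: C₊=(1.3929,2.7756) cross=26.166; C₋=(1.1398,-1.6663) cross=-26.166
  mode + wants cross > 0 → take C=(1.3929,2.7756) (cross=26.166)
ex = (C−B)/|BC| = (0.7120,0.7022); ey = (-0.7022,0.7120)
P = B + 2.81·ex + -2.87·ey = (3.2728,0.5987)

3.27 0.60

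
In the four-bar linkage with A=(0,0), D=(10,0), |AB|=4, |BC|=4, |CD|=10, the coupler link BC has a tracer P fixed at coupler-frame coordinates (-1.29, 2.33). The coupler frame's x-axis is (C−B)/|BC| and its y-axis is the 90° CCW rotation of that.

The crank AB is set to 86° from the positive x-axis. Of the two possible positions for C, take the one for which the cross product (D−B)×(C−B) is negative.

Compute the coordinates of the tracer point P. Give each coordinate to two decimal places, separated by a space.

2.69 5.11

A=(0,0), D=(10.00,0)
B = A + 4.00·(cos86°, sin86°) = (0.2790, 3.9903)
|BD| = 10.5081
circle(B,4.00) ∩ circle(D,10.00): a=1.2571, h=3.7973
  candidates: C₊=(2.8839,7.0258) cross=39.903; C₋=(0.0000,0.0000) cross=-39.903
  mode - wants cross < 0 → take C=(0.0000,0.0000) (cross=-39.903)
ex = (C−B)/|BC| = (-0.0698,-0.9976); ey = (0.9976,-0.0698)
P = B + -1.29·ex + 2.33·ey = (2.6933,5.1146)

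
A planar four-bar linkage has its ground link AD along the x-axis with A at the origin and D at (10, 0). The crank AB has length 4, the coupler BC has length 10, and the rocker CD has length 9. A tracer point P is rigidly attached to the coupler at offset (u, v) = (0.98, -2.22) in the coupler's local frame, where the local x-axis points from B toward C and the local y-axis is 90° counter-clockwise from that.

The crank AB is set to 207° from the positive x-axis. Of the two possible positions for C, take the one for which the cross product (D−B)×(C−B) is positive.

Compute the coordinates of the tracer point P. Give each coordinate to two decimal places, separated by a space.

-1.25 -2.54

A=(0,0), D=(10.00,0)
B = A + 4.00·(cos207°, sin207°) = (-3.5640, -1.8160)
|BD| = 13.6850
circle(B,10.00) ∩ circle(D,9.00): a=7.5367, h=6.5725
  candidates: C₊=(3.0339,5.6985) cross=89.945; C₋=(4.7782,-7.3303) cross=-89.945
  mode + wants cross > 0 → take C=(3.0339,5.6985) (cross=89.945)
ex = (C−B)/|BC| = (0.6598,0.7514); ey = (-0.7514,0.6598)
P = B + 0.98·ex + -2.22·ey = (-1.2492,-2.5443)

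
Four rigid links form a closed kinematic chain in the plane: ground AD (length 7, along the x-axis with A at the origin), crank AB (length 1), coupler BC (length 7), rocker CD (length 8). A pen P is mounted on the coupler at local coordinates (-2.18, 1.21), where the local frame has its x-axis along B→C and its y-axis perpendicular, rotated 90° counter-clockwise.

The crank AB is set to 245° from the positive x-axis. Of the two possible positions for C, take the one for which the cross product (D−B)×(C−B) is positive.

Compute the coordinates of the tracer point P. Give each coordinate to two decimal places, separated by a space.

A=(0,0), D=(7.00,0)
B = A + 1.00·(cos245°, sin245°) = (-0.4226, -0.9063)
|BD| = 7.4777
circle(B,7.00) ∩ circle(D,8.00): a=2.7359, h=6.4432
  candidates: C₊=(1.5122,5.8210) cross=48.181; C₋=(3.0740,-6.9704) cross=-48.181
  mode + wants cross > 0 → take C=(1.5122,5.8210) (cross=48.181)
ex = (C−B)/|BC| = (0.2764,0.9610); ey = (-0.9610,0.2764)
P = B + -2.18·ex + 1.21·ey = (-2.1880,-2.6669)

-2.19 -2.67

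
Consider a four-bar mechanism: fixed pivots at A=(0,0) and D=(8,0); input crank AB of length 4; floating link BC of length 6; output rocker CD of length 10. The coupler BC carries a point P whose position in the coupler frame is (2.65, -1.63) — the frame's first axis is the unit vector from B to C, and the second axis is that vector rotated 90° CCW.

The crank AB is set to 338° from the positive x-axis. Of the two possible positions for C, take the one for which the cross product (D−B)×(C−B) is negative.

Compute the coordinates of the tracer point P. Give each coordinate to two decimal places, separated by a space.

0.89 -2.82

A=(0,0), D=(8.00,0)
B = A + 4.00·(cos338°, sin338°) = (3.7087, -1.4984)
|BD| = 4.5454
circle(B,6.00) ∩ circle(D,10.00): a=-4.7675, h=3.6430
  candidates: C₊=(-1.9932,0.3692) cross=16.559; C₋=(0.4087,-6.5094) cross=-16.559
  mode - wants cross < 0 → take C=(0.4087,-6.5094) (cross=-16.559)
ex = (C−B)/|BC| = (-0.5500,-0.8352); ey = (0.8352,-0.5500)
P = B + 2.65·ex + -1.63·ey = (0.8899,-2.8151)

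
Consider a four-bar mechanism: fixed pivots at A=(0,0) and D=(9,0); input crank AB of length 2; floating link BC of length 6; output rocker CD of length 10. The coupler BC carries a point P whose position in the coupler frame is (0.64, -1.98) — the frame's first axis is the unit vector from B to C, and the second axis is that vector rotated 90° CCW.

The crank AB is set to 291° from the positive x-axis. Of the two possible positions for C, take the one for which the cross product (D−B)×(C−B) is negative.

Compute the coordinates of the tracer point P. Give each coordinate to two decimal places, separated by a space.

-0.98 -3.07

A=(0,0), D=(9.00,0)
B = A + 2.00·(cos291°, sin291°) = (0.7167, -1.8672)
|BD| = 8.4911
circle(B,6.00) ∩ circle(D,10.00): a=0.4769, h=5.9810
  candidates: C₊=(-0.1332,4.0723) cross=50.785; C₋=(2.4972,-7.5969) cross=-50.785
  mode - wants cross < 0 → take C=(2.4972,-7.5969) (cross=-50.785)
ex = (C−B)/|BC| = (0.2967,-0.9550); ey = (0.9550,0.2967)
P = B + 0.64·ex + -1.98·ey = (-0.9842,-3.0659)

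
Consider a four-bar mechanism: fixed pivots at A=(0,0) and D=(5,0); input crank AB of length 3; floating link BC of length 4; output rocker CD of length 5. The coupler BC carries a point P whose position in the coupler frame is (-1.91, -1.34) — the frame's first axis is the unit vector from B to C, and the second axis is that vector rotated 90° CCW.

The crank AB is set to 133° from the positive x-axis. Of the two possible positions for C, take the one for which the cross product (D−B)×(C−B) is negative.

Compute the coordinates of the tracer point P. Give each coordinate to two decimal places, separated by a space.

-4.21 3.06

A=(0,0), D=(5.00,0)
B = A + 3.00·(cos133°, sin133°) = (-2.0460, 2.1941)
|BD| = 7.3797
circle(B,4.00) ∩ circle(D,5.00): a=3.0801, h=2.5521
  candidates: C₊=(1.6536,3.7150) cross=18.834; C₋=(0.1360,-1.1584) cross=-18.834
  mode - wants cross < 0 → take C=(0.1360,-1.1584) (cross=-18.834)
ex = (C−B)/|BC| = (0.5455,-0.8381); ey = (0.8381,0.5455)
P = B + -1.91·ex + -1.34·ey = (-4.2110,3.0639)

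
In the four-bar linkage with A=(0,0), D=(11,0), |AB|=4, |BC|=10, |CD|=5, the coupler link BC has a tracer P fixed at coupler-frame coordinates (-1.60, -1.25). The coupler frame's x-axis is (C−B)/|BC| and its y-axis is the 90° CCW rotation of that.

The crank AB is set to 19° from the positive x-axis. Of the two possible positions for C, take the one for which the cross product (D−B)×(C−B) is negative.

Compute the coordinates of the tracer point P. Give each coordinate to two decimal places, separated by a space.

A=(0,0), D=(11.00,0)
B = A + 4.00·(cos19°, sin19°) = (3.7821, 1.3023)
|BD| = 7.3345
circle(B,10.00) ∩ circle(D,5.00): a=8.7801, h=4.7865
  candidates: C₊=(13.2725,4.4537) cross=35.106; C₋=(11.5728,-4.9671) cross=-35.106
  mode - wants cross < 0 → take C=(11.5728,-4.9671) (cross=-35.106)
ex = (C−B)/|BC| = (0.7791,-0.6269); ey = (0.6269,0.7791)
P = B + -1.60·ex + -1.25·ey = (1.7519,1.3315)

1.75 1.33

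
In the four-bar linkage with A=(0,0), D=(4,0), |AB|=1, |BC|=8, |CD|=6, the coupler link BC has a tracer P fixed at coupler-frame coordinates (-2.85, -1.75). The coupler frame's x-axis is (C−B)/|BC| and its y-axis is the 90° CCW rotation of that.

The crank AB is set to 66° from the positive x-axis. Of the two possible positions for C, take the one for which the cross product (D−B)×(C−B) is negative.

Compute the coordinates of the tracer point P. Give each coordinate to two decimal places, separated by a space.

-2.55 2.48

A=(0,0), D=(4.00,0)
B = A + 1.00·(cos66°, sin66°) = (0.4067, 0.9135)
|BD| = 3.7076
circle(B,8.00) ∩ circle(D,6.00): a=5.6298, h=5.6837
  candidates: C₊=(7.2635,5.0349) cross=21.073; C₋=(4.4625,-5.9821) cross=-21.073
  mode - wants cross < 0 → take C=(4.4625,-5.9821) (cross=-21.073)
ex = (C−B)/|BC| = (0.5070,-0.8620); ey = (0.8620,0.5070)
P = B + -2.85·ex + -1.75·ey = (-2.5466,2.4829)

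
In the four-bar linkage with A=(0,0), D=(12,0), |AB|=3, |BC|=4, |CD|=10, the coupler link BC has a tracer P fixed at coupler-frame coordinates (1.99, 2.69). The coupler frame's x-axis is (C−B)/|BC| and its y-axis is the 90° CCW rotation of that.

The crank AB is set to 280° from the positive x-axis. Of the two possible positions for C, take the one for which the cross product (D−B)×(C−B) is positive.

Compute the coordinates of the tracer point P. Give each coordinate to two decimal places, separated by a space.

-1.22 -0.10

A=(0,0), D=(12.00,0)
B = A + 3.00·(cos280°, sin280°) = (0.5209, -2.9544)
|BD| = 11.8532
circle(B,4.00) ∩ circle(D,10.00): a=2.3832, h=3.2125
  candidates: C₊=(2.0282,0.7507) cross=38.078; C₋=(3.6297,-5.4715) cross=-38.078
  mode + wants cross > 0 → take C=(2.0282,0.7507) (cross=38.078)
ex = (C−B)/|BC| = (0.3768,0.9263); ey = (-0.9263,0.3768)
P = B + 1.99·ex + 2.69·ey = (-1.2209,-0.0975)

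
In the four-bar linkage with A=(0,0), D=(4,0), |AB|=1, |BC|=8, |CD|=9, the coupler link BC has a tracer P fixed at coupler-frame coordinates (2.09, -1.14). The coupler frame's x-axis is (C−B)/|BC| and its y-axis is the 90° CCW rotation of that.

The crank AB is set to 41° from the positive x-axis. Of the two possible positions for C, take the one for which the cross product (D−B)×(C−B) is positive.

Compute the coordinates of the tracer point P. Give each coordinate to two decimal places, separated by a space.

2.07 2.64

A=(0,0), D=(4.00,0)
B = A + 1.00·(cos41°, sin41°) = (0.7547, 0.6561)
|BD| = 3.3109
circle(B,8.00) ∩ circle(D,9.00): a=-0.9118, h=7.9479
  candidates: C₊=(1.4359,8.6270) cross=26.315; C₋=(-1.7139,-6.9536) cross=-26.315
  mode + wants cross > 0 → take C=(1.4359,8.6270) (cross=26.315)
ex = (C−B)/|BC| = (0.0851,0.9964); ey = (-0.9964,0.0851)
P = B + 2.09·ex + -1.14·ey = (2.0685,2.6414)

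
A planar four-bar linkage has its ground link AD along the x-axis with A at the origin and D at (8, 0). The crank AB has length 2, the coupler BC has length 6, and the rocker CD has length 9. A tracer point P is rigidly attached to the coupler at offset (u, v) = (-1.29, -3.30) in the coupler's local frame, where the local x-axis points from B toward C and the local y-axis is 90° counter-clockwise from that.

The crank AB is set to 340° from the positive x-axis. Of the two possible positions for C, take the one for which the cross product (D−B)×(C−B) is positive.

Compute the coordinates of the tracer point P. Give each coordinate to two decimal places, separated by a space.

5.37 -1.27

A=(0,0), D=(8.00,0)
B = A + 2.00·(cos340°, sin340°) = (1.8794, -0.6840)
|BD| = 6.1587
circle(B,6.00) ∩ circle(D,9.00): a=-0.5740, h=5.9725
  candidates: C₊=(0.6456,5.1877) cross=36.783; C₋=(1.9723,-6.6833) cross=-36.783
  mode + wants cross > 0 → take C=(0.6456,5.1877) (cross=36.783)
ex = (C−B)/|BC| = (-0.2056,0.9786); ey = (-0.9786,-0.2056)
P = B + -1.29·ex + -3.30·ey = (5.3741,-1.2679)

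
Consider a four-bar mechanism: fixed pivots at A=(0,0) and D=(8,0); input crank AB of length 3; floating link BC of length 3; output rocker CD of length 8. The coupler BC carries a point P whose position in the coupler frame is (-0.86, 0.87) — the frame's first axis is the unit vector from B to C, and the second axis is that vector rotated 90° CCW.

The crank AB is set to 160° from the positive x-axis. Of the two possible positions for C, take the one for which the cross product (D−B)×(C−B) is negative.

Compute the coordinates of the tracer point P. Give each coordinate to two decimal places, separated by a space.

A=(0,0), D=(8.00,0)
B = A + 3.00·(cos160°, sin160°) = (-2.8191, 1.0261)
|BD| = 10.8676
circle(B,3.00) ∩ circle(D,8.00): a=2.9034, h=0.7553
  candidates: C₊=(0.1426,1.5039) cross=8.208; C₋=(0.0000,0.0000) cross=-8.208
  mode - wants cross < 0 → take C=(0.0000,0.0000) (cross=-8.208)
ex = (C−B)/|BC| = (0.9397,-0.3420); ey = (0.3420,0.9397)
P = B + -0.86·ex + 0.87·ey = (-3.3297,2.1377)

-3.33 2.14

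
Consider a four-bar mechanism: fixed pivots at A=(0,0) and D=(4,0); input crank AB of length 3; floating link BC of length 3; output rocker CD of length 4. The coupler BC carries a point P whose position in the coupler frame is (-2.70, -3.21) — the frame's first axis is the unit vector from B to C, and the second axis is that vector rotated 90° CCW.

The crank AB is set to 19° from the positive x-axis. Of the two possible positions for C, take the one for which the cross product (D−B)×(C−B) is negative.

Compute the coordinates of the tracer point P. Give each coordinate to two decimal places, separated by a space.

4.34 4.89

A=(0,0), D=(4.00,0)
B = A + 3.00·(cos19°, sin19°) = (2.8366, 0.9767)
|BD| = 1.5191
circle(B,3.00) ∩ circle(D,4.00): a=-1.5445, h=2.5719
  candidates: C₊=(3.3072,3.9396) cross=3.907; C₋=(0.0000,0.0000) cross=-3.907
  mode - wants cross < 0 → take C=(0.0000,0.0000) (cross=-3.907)
ex = (C−B)/|BC| = (-0.9455,-0.3256); ey = (0.3256,-0.9455)
P = B + -2.70·ex + -3.21·ey = (4.3444,4.8909)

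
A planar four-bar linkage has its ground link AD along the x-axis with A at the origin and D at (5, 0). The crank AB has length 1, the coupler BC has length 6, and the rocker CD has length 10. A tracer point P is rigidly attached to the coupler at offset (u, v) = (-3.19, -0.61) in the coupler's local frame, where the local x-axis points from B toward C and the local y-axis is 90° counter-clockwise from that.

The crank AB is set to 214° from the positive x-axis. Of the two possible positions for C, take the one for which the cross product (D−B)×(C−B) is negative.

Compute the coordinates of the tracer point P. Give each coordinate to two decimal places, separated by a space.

-0.34 2.65

A=(0,0), D=(5.00,0)
B = A + 1.00·(cos214°, sin214°) = (-0.8290, -0.5592)
|BD| = 5.8558
circle(B,6.00) ∩ circle(D,10.00): a=-2.5368, h=5.4374
  candidates: C₊=(-3.8734,4.6111) cross=31.840; C₋=(-2.8350,-6.2139) cross=-31.840
  mode - wants cross < 0 → take C=(-2.8350,-6.2139) (cross=-31.840)
ex = (C−B)/|BC| = (-0.3343,-0.9425); ey = (0.9425,-0.3343)
P = B + -3.19·ex + -0.61·ey = (-0.3374,2.6512)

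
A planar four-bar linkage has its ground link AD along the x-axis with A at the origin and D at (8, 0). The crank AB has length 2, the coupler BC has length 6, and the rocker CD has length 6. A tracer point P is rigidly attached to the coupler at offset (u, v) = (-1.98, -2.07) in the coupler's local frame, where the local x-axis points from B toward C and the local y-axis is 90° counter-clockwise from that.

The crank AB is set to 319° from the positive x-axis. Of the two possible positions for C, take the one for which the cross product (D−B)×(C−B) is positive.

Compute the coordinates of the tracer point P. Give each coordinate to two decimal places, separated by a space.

2.68 -3.92

A=(0,0), D=(8.00,0)
B = A + 2.00·(cos319°, sin319°) = (1.5094, -1.3121)
|BD| = 6.6219
circle(B,6.00) ∩ circle(D,6.00): a=3.3109, h=5.0038
  candidates: C₊=(3.7632,4.2485) cross=33.134; C₋=(5.7462,-5.5606) cross=-33.134
  mode + wants cross > 0 → take C=(3.7632,4.2485) (cross=33.134)
ex = (C−B)/|BC| = (0.3756,0.9268); ey = (-0.9268,0.3756)
P = B + -1.98·ex + -2.07·ey = (2.6841,-3.9247)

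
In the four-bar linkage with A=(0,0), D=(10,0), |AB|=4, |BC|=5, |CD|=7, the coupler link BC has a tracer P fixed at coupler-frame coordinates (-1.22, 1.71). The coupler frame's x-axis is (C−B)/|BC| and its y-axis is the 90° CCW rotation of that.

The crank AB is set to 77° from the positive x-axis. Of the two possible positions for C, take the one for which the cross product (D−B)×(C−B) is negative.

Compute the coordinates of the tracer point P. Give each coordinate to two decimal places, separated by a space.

1.93 5.73

A=(0,0), D=(10.00,0)
B = A + 4.00·(cos77°, sin77°) = (0.8998, 3.8975)
|BD| = 9.8997
circle(B,5.00) ∩ circle(D,7.00): a=3.7377, h=3.3211
  candidates: C₊=(5.6431,5.4789) cross=32.878; C₋=(3.0281,-0.6269) cross=-32.878
  mode - wants cross < 0 → take C=(3.0281,-0.6269) (cross=-32.878)
ex = (C−B)/|BC| = (0.4257,-0.9049); ey = (0.9049,0.4257)
P = B + -1.22·ex + 1.71·ey = (1.9278,5.7293)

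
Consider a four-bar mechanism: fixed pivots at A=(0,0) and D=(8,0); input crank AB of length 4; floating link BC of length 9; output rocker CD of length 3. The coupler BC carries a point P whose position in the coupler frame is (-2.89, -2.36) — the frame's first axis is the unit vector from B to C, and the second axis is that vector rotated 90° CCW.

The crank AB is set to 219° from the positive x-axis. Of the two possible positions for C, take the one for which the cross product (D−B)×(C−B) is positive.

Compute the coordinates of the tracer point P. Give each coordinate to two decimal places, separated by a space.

A=(0,0), D=(8.00,0)
B = A + 4.00·(cos219°, sin219°) = (-3.1086, -2.5173)
|BD| = 11.3902
circle(B,9.00) ∩ circle(D,3.00): a=8.8557, h=1.6051
  candidates: C₊=(5.1734,1.0052) cross=18.282; C₋=(5.8829,-2.1255) cross=-18.282
  mode + wants cross > 0 → take C=(5.1734,1.0052) (cross=18.282)
ex = (C−B)/|BC| = (0.9202,0.3914); ey = (-0.3914,0.9202)
P = B + -2.89·ex + -2.36·ey = (-4.8443,-5.8201)

-4.84 -5.82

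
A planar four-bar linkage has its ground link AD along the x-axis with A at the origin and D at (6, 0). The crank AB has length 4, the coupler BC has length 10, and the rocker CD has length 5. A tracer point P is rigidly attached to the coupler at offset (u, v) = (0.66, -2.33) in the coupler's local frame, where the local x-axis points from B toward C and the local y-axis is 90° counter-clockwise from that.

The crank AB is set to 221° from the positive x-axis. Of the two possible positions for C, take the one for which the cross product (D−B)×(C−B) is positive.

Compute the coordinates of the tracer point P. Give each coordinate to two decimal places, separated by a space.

-0.89 -3.77

A=(0,0), D=(6.00,0)
B = A + 4.00·(cos221°, sin221°) = (-3.0188, -2.6242)
|BD| = 9.3929
circle(B,10.00) ∩ circle(D,5.00): a=8.6888, h=4.9502
  candidates: C₊=(3.9410,4.5564) cross=46.496; C₋=(6.7070,-4.9498) cross=-46.496
  mode + wants cross > 0 → take C=(3.9410,4.5564) (cross=46.496)
ex = (C−B)/|BC| = (0.6960,0.7181); ey = (-0.7181,0.6960)
P = B + 0.66·ex + -2.33·ey = (-0.8864,-3.7720)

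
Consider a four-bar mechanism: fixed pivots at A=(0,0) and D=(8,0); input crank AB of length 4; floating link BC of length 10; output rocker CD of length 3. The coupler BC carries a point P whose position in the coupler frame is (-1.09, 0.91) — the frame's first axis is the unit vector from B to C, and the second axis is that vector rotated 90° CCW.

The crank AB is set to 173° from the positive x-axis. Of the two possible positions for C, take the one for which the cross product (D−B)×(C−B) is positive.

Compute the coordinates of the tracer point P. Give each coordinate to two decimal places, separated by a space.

-5.20 1.21

A=(0,0), D=(8.00,0)
B = A + 4.00·(cos173°, sin173°) = (-3.9702, 0.4875)
|BD| = 11.9801
circle(B,10.00) ∩ circle(D,3.00): a=9.7880, h=2.0481
  candidates: C₊=(5.8931,2.1356) cross=24.537; C₋=(5.7264,-1.9572) cross=-24.537
  mode + wants cross > 0 → take C=(5.8931,2.1356) (cross=24.537)
ex = (C−B)/|BC| = (0.9863,0.1648); ey = (-0.1648,0.9863)
P = B + -1.09·ex + 0.91·ey = (-5.1953,1.2054)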